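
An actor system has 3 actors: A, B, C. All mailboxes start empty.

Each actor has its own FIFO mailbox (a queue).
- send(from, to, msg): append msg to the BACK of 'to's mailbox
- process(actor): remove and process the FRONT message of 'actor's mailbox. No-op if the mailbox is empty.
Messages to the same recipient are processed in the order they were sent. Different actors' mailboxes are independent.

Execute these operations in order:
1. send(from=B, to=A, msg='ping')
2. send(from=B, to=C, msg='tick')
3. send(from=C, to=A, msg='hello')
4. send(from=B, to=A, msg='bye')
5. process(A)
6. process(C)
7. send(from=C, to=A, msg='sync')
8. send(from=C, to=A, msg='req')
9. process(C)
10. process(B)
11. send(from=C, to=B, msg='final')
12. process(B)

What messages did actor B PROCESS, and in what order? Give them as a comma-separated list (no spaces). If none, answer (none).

Answer: final

Derivation:
After 1 (send(from=B, to=A, msg='ping')): A:[ping] B:[] C:[]
After 2 (send(from=B, to=C, msg='tick')): A:[ping] B:[] C:[tick]
After 3 (send(from=C, to=A, msg='hello')): A:[ping,hello] B:[] C:[tick]
After 4 (send(from=B, to=A, msg='bye')): A:[ping,hello,bye] B:[] C:[tick]
After 5 (process(A)): A:[hello,bye] B:[] C:[tick]
After 6 (process(C)): A:[hello,bye] B:[] C:[]
After 7 (send(from=C, to=A, msg='sync')): A:[hello,bye,sync] B:[] C:[]
After 8 (send(from=C, to=A, msg='req')): A:[hello,bye,sync,req] B:[] C:[]
After 9 (process(C)): A:[hello,bye,sync,req] B:[] C:[]
After 10 (process(B)): A:[hello,bye,sync,req] B:[] C:[]
After 11 (send(from=C, to=B, msg='final')): A:[hello,bye,sync,req] B:[final] C:[]
After 12 (process(B)): A:[hello,bye,sync,req] B:[] C:[]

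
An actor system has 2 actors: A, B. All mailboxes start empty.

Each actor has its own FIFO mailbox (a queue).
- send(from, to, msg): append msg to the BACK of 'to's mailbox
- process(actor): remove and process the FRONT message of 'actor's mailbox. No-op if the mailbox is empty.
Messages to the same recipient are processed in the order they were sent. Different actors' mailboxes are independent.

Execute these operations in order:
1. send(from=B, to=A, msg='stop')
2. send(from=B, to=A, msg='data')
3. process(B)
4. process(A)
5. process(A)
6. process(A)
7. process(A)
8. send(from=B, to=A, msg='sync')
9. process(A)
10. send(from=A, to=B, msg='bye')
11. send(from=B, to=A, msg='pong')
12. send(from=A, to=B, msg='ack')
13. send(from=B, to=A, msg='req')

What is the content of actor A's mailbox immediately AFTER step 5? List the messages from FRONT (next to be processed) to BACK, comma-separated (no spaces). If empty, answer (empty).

After 1 (send(from=B, to=A, msg='stop')): A:[stop] B:[]
After 2 (send(from=B, to=A, msg='data')): A:[stop,data] B:[]
After 3 (process(B)): A:[stop,data] B:[]
After 4 (process(A)): A:[data] B:[]
After 5 (process(A)): A:[] B:[]

(empty)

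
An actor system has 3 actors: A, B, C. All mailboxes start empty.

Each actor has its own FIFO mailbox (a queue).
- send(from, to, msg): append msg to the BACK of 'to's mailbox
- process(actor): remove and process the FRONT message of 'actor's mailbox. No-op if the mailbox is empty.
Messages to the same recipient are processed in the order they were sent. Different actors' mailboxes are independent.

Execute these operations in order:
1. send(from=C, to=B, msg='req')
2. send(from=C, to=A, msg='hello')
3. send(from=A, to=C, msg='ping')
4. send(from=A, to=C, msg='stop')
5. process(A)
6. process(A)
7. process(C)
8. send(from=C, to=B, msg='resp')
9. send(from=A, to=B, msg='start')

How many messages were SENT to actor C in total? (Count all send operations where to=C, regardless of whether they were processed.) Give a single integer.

Answer: 2

Derivation:
After 1 (send(from=C, to=B, msg='req')): A:[] B:[req] C:[]
After 2 (send(from=C, to=A, msg='hello')): A:[hello] B:[req] C:[]
After 3 (send(from=A, to=C, msg='ping')): A:[hello] B:[req] C:[ping]
After 4 (send(from=A, to=C, msg='stop')): A:[hello] B:[req] C:[ping,stop]
After 5 (process(A)): A:[] B:[req] C:[ping,stop]
After 6 (process(A)): A:[] B:[req] C:[ping,stop]
After 7 (process(C)): A:[] B:[req] C:[stop]
After 8 (send(from=C, to=B, msg='resp')): A:[] B:[req,resp] C:[stop]
After 9 (send(from=A, to=B, msg='start')): A:[] B:[req,resp,start] C:[stop]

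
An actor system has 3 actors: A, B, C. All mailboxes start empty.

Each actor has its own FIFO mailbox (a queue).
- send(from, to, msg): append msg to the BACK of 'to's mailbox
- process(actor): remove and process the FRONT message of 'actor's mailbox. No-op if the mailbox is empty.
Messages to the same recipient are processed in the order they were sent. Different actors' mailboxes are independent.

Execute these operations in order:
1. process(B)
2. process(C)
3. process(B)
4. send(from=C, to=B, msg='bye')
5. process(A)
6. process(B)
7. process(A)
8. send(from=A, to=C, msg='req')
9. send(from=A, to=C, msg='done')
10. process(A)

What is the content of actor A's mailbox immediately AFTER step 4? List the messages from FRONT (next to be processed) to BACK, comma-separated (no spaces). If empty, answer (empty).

After 1 (process(B)): A:[] B:[] C:[]
After 2 (process(C)): A:[] B:[] C:[]
After 3 (process(B)): A:[] B:[] C:[]
After 4 (send(from=C, to=B, msg='bye')): A:[] B:[bye] C:[]

(empty)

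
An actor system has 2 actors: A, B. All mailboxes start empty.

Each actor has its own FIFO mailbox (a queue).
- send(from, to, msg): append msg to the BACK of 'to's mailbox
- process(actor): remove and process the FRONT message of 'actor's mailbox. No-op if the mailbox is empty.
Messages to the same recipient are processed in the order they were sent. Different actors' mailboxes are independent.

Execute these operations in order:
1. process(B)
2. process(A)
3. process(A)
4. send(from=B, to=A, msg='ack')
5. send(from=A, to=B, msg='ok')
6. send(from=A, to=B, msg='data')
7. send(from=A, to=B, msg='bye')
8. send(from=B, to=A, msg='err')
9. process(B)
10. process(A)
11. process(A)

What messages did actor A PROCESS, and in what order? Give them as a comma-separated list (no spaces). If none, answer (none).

Answer: ack,err

Derivation:
After 1 (process(B)): A:[] B:[]
After 2 (process(A)): A:[] B:[]
After 3 (process(A)): A:[] B:[]
After 4 (send(from=B, to=A, msg='ack')): A:[ack] B:[]
After 5 (send(from=A, to=B, msg='ok')): A:[ack] B:[ok]
After 6 (send(from=A, to=B, msg='data')): A:[ack] B:[ok,data]
After 7 (send(from=A, to=B, msg='bye')): A:[ack] B:[ok,data,bye]
After 8 (send(from=B, to=A, msg='err')): A:[ack,err] B:[ok,data,bye]
After 9 (process(B)): A:[ack,err] B:[data,bye]
After 10 (process(A)): A:[err] B:[data,bye]
After 11 (process(A)): A:[] B:[data,bye]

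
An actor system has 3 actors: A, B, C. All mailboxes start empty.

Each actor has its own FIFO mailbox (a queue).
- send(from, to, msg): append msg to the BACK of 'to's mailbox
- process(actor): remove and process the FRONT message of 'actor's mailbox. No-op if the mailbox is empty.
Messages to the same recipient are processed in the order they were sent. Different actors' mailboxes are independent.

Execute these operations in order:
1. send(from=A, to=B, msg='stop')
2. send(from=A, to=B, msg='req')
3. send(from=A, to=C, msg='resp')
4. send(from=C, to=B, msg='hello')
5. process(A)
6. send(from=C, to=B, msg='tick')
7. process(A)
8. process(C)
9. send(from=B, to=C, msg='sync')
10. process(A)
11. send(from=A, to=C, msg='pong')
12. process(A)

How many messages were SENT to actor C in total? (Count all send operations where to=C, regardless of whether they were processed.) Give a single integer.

Answer: 3

Derivation:
After 1 (send(from=A, to=B, msg='stop')): A:[] B:[stop] C:[]
After 2 (send(from=A, to=B, msg='req')): A:[] B:[stop,req] C:[]
After 3 (send(from=A, to=C, msg='resp')): A:[] B:[stop,req] C:[resp]
After 4 (send(from=C, to=B, msg='hello')): A:[] B:[stop,req,hello] C:[resp]
After 5 (process(A)): A:[] B:[stop,req,hello] C:[resp]
After 6 (send(from=C, to=B, msg='tick')): A:[] B:[stop,req,hello,tick] C:[resp]
After 7 (process(A)): A:[] B:[stop,req,hello,tick] C:[resp]
After 8 (process(C)): A:[] B:[stop,req,hello,tick] C:[]
After 9 (send(from=B, to=C, msg='sync')): A:[] B:[stop,req,hello,tick] C:[sync]
After 10 (process(A)): A:[] B:[stop,req,hello,tick] C:[sync]
After 11 (send(from=A, to=C, msg='pong')): A:[] B:[stop,req,hello,tick] C:[sync,pong]
After 12 (process(A)): A:[] B:[stop,req,hello,tick] C:[sync,pong]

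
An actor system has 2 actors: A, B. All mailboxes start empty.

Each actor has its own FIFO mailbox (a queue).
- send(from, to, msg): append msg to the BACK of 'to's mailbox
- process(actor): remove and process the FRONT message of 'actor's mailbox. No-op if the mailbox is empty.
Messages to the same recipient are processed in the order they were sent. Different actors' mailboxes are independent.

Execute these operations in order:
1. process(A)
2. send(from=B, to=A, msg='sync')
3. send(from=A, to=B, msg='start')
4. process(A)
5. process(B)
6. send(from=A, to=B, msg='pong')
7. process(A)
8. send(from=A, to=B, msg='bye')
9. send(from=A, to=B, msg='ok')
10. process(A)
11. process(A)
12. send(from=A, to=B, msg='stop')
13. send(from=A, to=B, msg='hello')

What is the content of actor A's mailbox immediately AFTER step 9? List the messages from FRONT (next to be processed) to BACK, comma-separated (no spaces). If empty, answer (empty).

After 1 (process(A)): A:[] B:[]
After 2 (send(from=B, to=A, msg='sync')): A:[sync] B:[]
After 3 (send(from=A, to=B, msg='start')): A:[sync] B:[start]
After 4 (process(A)): A:[] B:[start]
After 5 (process(B)): A:[] B:[]
After 6 (send(from=A, to=B, msg='pong')): A:[] B:[pong]
After 7 (process(A)): A:[] B:[pong]
After 8 (send(from=A, to=B, msg='bye')): A:[] B:[pong,bye]
After 9 (send(from=A, to=B, msg='ok')): A:[] B:[pong,bye,ok]

(empty)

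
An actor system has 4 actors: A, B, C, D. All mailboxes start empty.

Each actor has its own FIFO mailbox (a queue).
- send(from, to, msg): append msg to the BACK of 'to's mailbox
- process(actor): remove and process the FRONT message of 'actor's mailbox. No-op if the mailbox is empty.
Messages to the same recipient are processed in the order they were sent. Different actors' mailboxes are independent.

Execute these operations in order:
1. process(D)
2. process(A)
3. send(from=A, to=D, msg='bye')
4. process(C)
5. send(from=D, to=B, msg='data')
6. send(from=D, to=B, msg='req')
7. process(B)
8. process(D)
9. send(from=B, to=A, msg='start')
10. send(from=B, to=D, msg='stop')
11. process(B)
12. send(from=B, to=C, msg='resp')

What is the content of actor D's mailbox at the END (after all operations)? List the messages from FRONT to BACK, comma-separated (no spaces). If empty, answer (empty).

Answer: stop

Derivation:
After 1 (process(D)): A:[] B:[] C:[] D:[]
After 2 (process(A)): A:[] B:[] C:[] D:[]
After 3 (send(from=A, to=D, msg='bye')): A:[] B:[] C:[] D:[bye]
After 4 (process(C)): A:[] B:[] C:[] D:[bye]
After 5 (send(from=D, to=B, msg='data')): A:[] B:[data] C:[] D:[bye]
After 6 (send(from=D, to=B, msg='req')): A:[] B:[data,req] C:[] D:[bye]
After 7 (process(B)): A:[] B:[req] C:[] D:[bye]
After 8 (process(D)): A:[] B:[req] C:[] D:[]
After 9 (send(from=B, to=A, msg='start')): A:[start] B:[req] C:[] D:[]
After 10 (send(from=B, to=D, msg='stop')): A:[start] B:[req] C:[] D:[stop]
After 11 (process(B)): A:[start] B:[] C:[] D:[stop]
After 12 (send(from=B, to=C, msg='resp')): A:[start] B:[] C:[resp] D:[stop]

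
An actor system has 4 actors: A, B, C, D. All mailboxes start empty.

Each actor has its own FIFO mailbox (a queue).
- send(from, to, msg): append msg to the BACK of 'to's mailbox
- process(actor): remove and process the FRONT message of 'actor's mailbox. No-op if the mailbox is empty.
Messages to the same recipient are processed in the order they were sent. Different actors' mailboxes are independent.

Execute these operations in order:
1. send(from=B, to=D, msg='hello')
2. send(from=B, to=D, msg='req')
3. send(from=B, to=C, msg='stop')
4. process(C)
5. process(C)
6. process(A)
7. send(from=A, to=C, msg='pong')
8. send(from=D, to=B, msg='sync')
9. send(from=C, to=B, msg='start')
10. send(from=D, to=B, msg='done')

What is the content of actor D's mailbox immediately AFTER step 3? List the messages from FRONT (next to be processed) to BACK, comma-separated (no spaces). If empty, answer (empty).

After 1 (send(from=B, to=D, msg='hello')): A:[] B:[] C:[] D:[hello]
After 2 (send(from=B, to=D, msg='req')): A:[] B:[] C:[] D:[hello,req]
After 3 (send(from=B, to=C, msg='stop')): A:[] B:[] C:[stop] D:[hello,req]

hello,req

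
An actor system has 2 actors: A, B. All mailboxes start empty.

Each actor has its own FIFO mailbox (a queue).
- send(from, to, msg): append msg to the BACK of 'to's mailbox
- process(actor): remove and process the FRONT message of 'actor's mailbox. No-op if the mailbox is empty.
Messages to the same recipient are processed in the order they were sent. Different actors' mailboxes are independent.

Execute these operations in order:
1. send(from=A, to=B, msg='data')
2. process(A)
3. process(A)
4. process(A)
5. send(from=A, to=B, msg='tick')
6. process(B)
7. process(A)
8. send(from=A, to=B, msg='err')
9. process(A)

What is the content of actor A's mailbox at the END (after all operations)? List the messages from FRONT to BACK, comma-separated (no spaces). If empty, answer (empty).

After 1 (send(from=A, to=B, msg='data')): A:[] B:[data]
After 2 (process(A)): A:[] B:[data]
After 3 (process(A)): A:[] B:[data]
After 4 (process(A)): A:[] B:[data]
After 5 (send(from=A, to=B, msg='tick')): A:[] B:[data,tick]
After 6 (process(B)): A:[] B:[tick]
After 7 (process(A)): A:[] B:[tick]
After 8 (send(from=A, to=B, msg='err')): A:[] B:[tick,err]
After 9 (process(A)): A:[] B:[tick,err]

Answer: (empty)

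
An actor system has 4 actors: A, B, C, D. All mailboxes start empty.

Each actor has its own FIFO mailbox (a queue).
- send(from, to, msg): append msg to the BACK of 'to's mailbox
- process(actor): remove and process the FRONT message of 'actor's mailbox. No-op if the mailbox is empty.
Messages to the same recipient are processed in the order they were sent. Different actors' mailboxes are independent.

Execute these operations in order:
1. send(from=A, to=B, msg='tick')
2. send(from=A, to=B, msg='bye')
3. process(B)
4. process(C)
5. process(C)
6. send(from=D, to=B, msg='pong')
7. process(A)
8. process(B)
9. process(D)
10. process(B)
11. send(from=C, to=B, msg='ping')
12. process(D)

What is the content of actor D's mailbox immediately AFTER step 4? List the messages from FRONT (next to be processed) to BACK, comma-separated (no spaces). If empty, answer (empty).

After 1 (send(from=A, to=B, msg='tick')): A:[] B:[tick] C:[] D:[]
After 2 (send(from=A, to=B, msg='bye')): A:[] B:[tick,bye] C:[] D:[]
After 3 (process(B)): A:[] B:[bye] C:[] D:[]
After 4 (process(C)): A:[] B:[bye] C:[] D:[]

(empty)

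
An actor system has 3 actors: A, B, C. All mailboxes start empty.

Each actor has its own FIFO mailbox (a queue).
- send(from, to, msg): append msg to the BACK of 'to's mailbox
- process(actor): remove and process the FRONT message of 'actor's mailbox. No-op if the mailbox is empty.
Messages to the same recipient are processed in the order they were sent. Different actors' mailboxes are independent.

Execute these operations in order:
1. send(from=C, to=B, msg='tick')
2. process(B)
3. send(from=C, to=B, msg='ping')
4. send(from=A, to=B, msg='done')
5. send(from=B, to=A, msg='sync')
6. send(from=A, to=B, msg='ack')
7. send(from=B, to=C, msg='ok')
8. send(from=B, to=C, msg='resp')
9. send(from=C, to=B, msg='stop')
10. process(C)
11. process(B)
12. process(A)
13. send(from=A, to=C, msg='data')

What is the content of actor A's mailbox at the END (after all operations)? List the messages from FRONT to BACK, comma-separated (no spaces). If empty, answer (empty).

After 1 (send(from=C, to=B, msg='tick')): A:[] B:[tick] C:[]
After 2 (process(B)): A:[] B:[] C:[]
After 3 (send(from=C, to=B, msg='ping')): A:[] B:[ping] C:[]
After 4 (send(from=A, to=B, msg='done')): A:[] B:[ping,done] C:[]
After 5 (send(from=B, to=A, msg='sync')): A:[sync] B:[ping,done] C:[]
After 6 (send(from=A, to=B, msg='ack')): A:[sync] B:[ping,done,ack] C:[]
After 7 (send(from=B, to=C, msg='ok')): A:[sync] B:[ping,done,ack] C:[ok]
After 8 (send(from=B, to=C, msg='resp')): A:[sync] B:[ping,done,ack] C:[ok,resp]
After 9 (send(from=C, to=B, msg='stop')): A:[sync] B:[ping,done,ack,stop] C:[ok,resp]
After 10 (process(C)): A:[sync] B:[ping,done,ack,stop] C:[resp]
After 11 (process(B)): A:[sync] B:[done,ack,stop] C:[resp]
After 12 (process(A)): A:[] B:[done,ack,stop] C:[resp]
After 13 (send(from=A, to=C, msg='data')): A:[] B:[done,ack,stop] C:[resp,data]

Answer: (empty)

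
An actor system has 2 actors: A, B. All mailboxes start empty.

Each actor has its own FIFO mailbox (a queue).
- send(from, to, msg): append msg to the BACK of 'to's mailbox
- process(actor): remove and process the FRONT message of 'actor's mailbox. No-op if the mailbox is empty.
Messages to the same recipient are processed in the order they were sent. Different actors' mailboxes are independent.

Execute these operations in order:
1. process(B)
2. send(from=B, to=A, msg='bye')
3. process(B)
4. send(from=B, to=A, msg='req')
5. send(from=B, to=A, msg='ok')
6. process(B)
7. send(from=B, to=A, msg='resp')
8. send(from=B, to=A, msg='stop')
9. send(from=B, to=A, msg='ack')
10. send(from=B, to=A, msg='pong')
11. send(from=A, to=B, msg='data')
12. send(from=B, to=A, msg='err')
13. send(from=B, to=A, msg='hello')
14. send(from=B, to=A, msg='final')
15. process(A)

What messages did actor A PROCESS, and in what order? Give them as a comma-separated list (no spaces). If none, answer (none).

After 1 (process(B)): A:[] B:[]
After 2 (send(from=B, to=A, msg='bye')): A:[bye] B:[]
After 3 (process(B)): A:[bye] B:[]
After 4 (send(from=B, to=A, msg='req')): A:[bye,req] B:[]
After 5 (send(from=B, to=A, msg='ok')): A:[bye,req,ok] B:[]
After 6 (process(B)): A:[bye,req,ok] B:[]
After 7 (send(from=B, to=A, msg='resp')): A:[bye,req,ok,resp] B:[]
After 8 (send(from=B, to=A, msg='stop')): A:[bye,req,ok,resp,stop] B:[]
After 9 (send(from=B, to=A, msg='ack')): A:[bye,req,ok,resp,stop,ack] B:[]
After 10 (send(from=B, to=A, msg='pong')): A:[bye,req,ok,resp,stop,ack,pong] B:[]
After 11 (send(from=A, to=B, msg='data')): A:[bye,req,ok,resp,stop,ack,pong] B:[data]
After 12 (send(from=B, to=A, msg='err')): A:[bye,req,ok,resp,stop,ack,pong,err] B:[data]
After 13 (send(from=B, to=A, msg='hello')): A:[bye,req,ok,resp,stop,ack,pong,err,hello] B:[data]
After 14 (send(from=B, to=A, msg='final')): A:[bye,req,ok,resp,stop,ack,pong,err,hello,final] B:[data]
After 15 (process(A)): A:[req,ok,resp,stop,ack,pong,err,hello,final] B:[data]

Answer: bye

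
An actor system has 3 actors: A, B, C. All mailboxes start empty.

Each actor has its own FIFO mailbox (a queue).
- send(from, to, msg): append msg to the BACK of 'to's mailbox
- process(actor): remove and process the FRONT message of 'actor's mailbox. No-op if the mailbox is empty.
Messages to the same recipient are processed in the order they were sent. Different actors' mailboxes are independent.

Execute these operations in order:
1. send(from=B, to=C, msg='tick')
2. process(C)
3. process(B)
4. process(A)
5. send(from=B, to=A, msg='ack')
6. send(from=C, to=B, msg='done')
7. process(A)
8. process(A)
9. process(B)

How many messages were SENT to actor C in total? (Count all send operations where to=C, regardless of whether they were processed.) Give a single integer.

Answer: 1

Derivation:
After 1 (send(from=B, to=C, msg='tick')): A:[] B:[] C:[tick]
After 2 (process(C)): A:[] B:[] C:[]
After 3 (process(B)): A:[] B:[] C:[]
After 4 (process(A)): A:[] B:[] C:[]
After 5 (send(from=B, to=A, msg='ack')): A:[ack] B:[] C:[]
After 6 (send(from=C, to=B, msg='done')): A:[ack] B:[done] C:[]
After 7 (process(A)): A:[] B:[done] C:[]
After 8 (process(A)): A:[] B:[done] C:[]
After 9 (process(B)): A:[] B:[] C:[]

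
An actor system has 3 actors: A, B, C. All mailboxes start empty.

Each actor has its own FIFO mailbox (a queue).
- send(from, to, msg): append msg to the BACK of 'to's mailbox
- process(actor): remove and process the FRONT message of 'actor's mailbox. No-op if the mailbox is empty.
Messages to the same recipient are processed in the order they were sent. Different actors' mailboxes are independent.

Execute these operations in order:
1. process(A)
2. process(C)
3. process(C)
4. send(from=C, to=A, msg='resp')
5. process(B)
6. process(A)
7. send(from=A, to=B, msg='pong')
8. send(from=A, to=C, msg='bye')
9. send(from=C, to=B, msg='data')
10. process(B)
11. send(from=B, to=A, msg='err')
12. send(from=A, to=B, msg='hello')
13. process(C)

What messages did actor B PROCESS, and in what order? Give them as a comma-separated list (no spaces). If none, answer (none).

Answer: pong

Derivation:
After 1 (process(A)): A:[] B:[] C:[]
After 2 (process(C)): A:[] B:[] C:[]
After 3 (process(C)): A:[] B:[] C:[]
After 4 (send(from=C, to=A, msg='resp')): A:[resp] B:[] C:[]
After 5 (process(B)): A:[resp] B:[] C:[]
After 6 (process(A)): A:[] B:[] C:[]
After 7 (send(from=A, to=B, msg='pong')): A:[] B:[pong] C:[]
After 8 (send(from=A, to=C, msg='bye')): A:[] B:[pong] C:[bye]
After 9 (send(from=C, to=B, msg='data')): A:[] B:[pong,data] C:[bye]
After 10 (process(B)): A:[] B:[data] C:[bye]
After 11 (send(from=B, to=A, msg='err')): A:[err] B:[data] C:[bye]
After 12 (send(from=A, to=B, msg='hello')): A:[err] B:[data,hello] C:[bye]
After 13 (process(C)): A:[err] B:[data,hello] C:[]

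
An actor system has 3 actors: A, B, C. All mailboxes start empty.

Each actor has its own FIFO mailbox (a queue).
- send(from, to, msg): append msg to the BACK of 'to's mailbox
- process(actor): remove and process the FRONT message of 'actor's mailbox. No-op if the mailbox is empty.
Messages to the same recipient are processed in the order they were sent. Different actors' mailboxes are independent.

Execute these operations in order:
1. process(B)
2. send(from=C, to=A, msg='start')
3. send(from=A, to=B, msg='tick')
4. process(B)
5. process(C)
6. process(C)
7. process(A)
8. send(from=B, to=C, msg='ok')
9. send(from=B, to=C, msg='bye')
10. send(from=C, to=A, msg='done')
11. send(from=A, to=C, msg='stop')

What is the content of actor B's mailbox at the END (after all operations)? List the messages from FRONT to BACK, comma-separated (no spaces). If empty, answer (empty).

After 1 (process(B)): A:[] B:[] C:[]
After 2 (send(from=C, to=A, msg='start')): A:[start] B:[] C:[]
After 3 (send(from=A, to=B, msg='tick')): A:[start] B:[tick] C:[]
After 4 (process(B)): A:[start] B:[] C:[]
After 5 (process(C)): A:[start] B:[] C:[]
After 6 (process(C)): A:[start] B:[] C:[]
After 7 (process(A)): A:[] B:[] C:[]
After 8 (send(from=B, to=C, msg='ok')): A:[] B:[] C:[ok]
After 9 (send(from=B, to=C, msg='bye')): A:[] B:[] C:[ok,bye]
After 10 (send(from=C, to=A, msg='done')): A:[done] B:[] C:[ok,bye]
After 11 (send(from=A, to=C, msg='stop')): A:[done] B:[] C:[ok,bye,stop]

Answer: (empty)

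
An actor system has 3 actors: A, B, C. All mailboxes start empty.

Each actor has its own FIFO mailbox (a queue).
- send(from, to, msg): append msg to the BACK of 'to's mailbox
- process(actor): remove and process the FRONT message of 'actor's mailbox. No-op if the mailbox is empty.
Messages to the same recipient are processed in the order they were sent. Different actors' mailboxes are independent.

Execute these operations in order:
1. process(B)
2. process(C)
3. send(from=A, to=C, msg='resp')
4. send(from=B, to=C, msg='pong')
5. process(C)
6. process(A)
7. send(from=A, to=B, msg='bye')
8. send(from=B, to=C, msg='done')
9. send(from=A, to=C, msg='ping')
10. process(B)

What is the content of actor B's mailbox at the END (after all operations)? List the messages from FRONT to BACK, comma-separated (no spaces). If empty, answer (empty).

After 1 (process(B)): A:[] B:[] C:[]
After 2 (process(C)): A:[] B:[] C:[]
After 3 (send(from=A, to=C, msg='resp')): A:[] B:[] C:[resp]
After 4 (send(from=B, to=C, msg='pong')): A:[] B:[] C:[resp,pong]
After 5 (process(C)): A:[] B:[] C:[pong]
After 6 (process(A)): A:[] B:[] C:[pong]
After 7 (send(from=A, to=B, msg='bye')): A:[] B:[bye] C:[pong]
After 8 (send(from=B, to=C, msg='done')): A:[] B:[bye] C:[pong,done]
After 9 (send(from=A, to=C, msg='ping')): A:[] B:[bye] C:[pong,done,ping]
After 10 (process(B)): A:[] B:[] C:[pong,done,ping]

Answer: (empty)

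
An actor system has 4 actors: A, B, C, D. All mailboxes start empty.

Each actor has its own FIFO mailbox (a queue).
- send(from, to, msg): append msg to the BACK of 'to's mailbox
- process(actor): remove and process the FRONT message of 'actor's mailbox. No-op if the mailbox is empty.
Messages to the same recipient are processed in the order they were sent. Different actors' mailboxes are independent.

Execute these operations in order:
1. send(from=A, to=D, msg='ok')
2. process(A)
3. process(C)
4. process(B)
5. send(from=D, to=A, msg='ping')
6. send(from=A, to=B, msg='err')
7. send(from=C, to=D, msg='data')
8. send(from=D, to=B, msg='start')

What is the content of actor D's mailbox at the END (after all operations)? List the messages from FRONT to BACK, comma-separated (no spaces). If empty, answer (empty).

Answer: ok,data

Derivation:
After 1 (send(from=A, to=D, msg='ok')): A:[] B:[] C:[] D:[ok]
After 2 (process(A)): A:[] B:[] C:[] D:[ok]
After 3 (process(C)): A:[] B:[] C:[] D:[ok]
After 4 (process(B)): A:[] B:[] C:[] D:[ok]
After 5 (send(from=D, to=A, msg='ping')): A:[ping] B:[] C:[] D:[ok]
After 6 (send(from=A, to=B, msg='err')): A:[ping] B:[err] C:[] D:[ok]
After 7 (send(from=C, to=D, msg='data')): A:[ping] B:[err] C:[] D:[ok,data]
After 8 (send(from=D, to=B, msg='start')): A:[ping] B:[err,start] C:[] D:[ok,data]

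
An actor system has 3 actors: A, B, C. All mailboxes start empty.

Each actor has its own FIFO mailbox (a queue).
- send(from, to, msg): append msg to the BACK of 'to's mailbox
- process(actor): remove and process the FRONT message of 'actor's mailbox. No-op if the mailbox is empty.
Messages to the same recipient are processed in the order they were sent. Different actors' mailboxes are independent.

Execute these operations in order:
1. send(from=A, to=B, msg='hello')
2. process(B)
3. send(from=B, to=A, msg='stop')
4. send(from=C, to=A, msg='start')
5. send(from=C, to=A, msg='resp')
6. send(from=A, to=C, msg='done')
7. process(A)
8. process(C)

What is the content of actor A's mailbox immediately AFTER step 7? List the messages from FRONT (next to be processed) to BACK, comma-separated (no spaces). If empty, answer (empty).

After 1 (send(from=A, to=B, msg='hello')): A:[] B:[hello] C:[]
After 2 (process(B)): A:[] B:[] C:[]
After 3 (send(from=B, to=A, msg='stop')): A:[stop] B:[] C:[]
After 4 (send(from=C, to=A, msg='start')): A:[stop,start] B:[] C:[]
After 5 (send(from=C, to=A, msg='resp')): A:[stop,start,resp] B:[] C:[]
After 6 (send(from=A, to=C, msg='done')): A:[stop,start,resp] B:[] C:[done]
After 7 (process(A)): A:[start,resp] B:[] C:[done]

start,resp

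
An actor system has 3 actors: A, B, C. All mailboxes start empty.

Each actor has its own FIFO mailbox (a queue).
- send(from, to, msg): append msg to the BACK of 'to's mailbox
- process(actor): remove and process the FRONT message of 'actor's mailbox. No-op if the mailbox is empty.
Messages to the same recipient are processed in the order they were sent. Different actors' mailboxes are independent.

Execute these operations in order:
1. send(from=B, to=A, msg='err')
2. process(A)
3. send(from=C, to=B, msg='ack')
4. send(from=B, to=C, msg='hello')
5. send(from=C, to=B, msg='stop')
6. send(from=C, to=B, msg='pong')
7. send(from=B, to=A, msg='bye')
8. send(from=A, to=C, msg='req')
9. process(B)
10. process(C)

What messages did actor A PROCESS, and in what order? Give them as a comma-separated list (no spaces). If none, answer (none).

Answer: err

Derivation:
After 1 (send(from=B, to=A, msg='err')): A:[err] B:[] C:[]
After 2 (process(A)): A:[] B:[] C:[]
After 3 (send(from=C, to=B, msg='ack')): A:[] B:[ack] C:[]
After 4 (send(from=B, to=C, msg='hello')): A:[] B:[ack] C:[hello]
After 5 (send(from=C, to=B, msg='stop')): A:[] B:[ack,stop] C:[hello]
After 6 (send(from=C, to=B, msg='pong')): A:[] B:[ack,stop,pong] C:[hello]
After 7 (send(from=B, to=A, msg='bye')): A:[bye] B:[ack,stop,pong] C:[hello]
After 8 (send(from=A, to=C, msg='req')): A:[bye] B:[ack,stop,pong] C:[hello,req]
After 9 (process(B)): A:[bye] B:[stop,pong] C:[hello,req]
After 10 (process(C)): A:[bye] B:[stop,pong] C:[req]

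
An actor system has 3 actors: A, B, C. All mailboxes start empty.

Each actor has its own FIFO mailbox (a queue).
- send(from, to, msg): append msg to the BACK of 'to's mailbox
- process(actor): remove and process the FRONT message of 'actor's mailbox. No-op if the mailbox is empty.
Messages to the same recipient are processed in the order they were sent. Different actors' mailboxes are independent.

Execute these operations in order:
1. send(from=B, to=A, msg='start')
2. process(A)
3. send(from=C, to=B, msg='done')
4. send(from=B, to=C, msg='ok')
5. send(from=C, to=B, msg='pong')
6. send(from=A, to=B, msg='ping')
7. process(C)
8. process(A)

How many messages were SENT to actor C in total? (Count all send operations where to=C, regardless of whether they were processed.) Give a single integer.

After 1 (send(from=B, to=A, msg='start')): A:[start] B:[] C:[]
After 2 (process(A)): A:[] B:[] C:[]
After 3 (send(from=C, to=B, msg='done')): A:[] B:[done] C:[]
After 4 (send(from=B, to=C, msg='ok')): A:[] B:[done] C:[ok]
After 5 (send(from=C, to=B, msg='pong')): A:[] B:[done,pong] C:[ok]
After 6 (send(from=A, to=B, msg='ping')): A:[] B:[done,pong,ping] C:[ok]
After 7 (process(C)): A:[] B:[done,pong,ping] C:[]
After 8 (process(A)): A:[] B:[done,pong,ping] C:[]

Answer: 1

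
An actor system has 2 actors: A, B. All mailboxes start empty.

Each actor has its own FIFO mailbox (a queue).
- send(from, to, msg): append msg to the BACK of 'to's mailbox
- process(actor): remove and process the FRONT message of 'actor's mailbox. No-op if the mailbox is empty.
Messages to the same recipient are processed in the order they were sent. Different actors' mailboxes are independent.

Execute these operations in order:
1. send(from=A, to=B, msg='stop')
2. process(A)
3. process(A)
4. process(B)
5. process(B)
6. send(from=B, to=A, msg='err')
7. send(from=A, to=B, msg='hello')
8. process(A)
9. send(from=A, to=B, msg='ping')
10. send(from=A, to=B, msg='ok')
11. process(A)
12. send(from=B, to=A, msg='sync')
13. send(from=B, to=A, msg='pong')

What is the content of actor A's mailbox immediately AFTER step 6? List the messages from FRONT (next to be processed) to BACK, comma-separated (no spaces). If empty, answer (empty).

After 1 (send(from=A, to=B, msg='stop')): A:[] B:[stop]
After 2 (process(A)): A:[] B:[stop]
After 3 (process(A)): A:[] B:[stop]
After 4 (process(B)): A:[] B:[]
After 5 (process(B)): A:[] B:[]
After 6 (send(from=B, to=A, msg='err')): A:[err] B:[]

err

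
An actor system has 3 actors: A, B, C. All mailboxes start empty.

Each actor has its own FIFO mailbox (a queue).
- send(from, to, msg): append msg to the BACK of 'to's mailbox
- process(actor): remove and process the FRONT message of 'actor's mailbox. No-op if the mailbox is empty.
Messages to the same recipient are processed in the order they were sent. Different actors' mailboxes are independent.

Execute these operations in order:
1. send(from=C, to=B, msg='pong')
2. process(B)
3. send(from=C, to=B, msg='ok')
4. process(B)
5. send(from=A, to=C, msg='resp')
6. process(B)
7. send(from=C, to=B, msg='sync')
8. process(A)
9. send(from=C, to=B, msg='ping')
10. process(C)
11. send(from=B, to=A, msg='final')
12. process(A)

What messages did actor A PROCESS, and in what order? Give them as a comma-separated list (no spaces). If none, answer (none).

After 1 (send(from=C, to=B, msg='pong')): A:[] B:[pong] C:[]
After 2 (process(B)): A:[] B:[] C:[]
After 3 (send(from=C, to=B, msg='ok')): A:[] B:[ok] C:[]
After 4 (process(B)): A:[] B:[] C:[]
After 5 (send(from=A, to=C, msg='resp')): A:[] B:[] C:[resp]
After 6 (process(B)): A:[] B:[] C:[resp]
After 7 (send(from=C, to=B, msg='sync')): A:[] B:[sync] C:[resp]
After 8 (process(A)): A:[] B:[sync] C:[resp]
After 9 (send(from=C, to=B, msg='ping')): A:[] B:[sync,ping] C:[resp]
After 10 (process(C)): A:[] B:[sync,ping] C:[]
After 11 (send(from=B, to=A, msg='final')): A:[final] B:[sync,ping] C:[]
After 12 (process(A)): A:[] B:[sync,ping] C:[]

Answer: final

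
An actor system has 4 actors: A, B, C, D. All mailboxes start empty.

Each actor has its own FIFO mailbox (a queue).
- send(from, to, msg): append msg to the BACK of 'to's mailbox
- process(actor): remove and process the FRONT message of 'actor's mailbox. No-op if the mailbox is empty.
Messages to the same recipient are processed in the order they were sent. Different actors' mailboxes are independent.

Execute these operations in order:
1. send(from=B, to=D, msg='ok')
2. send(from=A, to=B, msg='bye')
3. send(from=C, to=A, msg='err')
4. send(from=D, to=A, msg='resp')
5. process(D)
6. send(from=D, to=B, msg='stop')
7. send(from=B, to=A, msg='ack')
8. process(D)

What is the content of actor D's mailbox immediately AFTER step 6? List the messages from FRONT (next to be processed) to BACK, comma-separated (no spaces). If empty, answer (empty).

After 1 (send(from=B, to=D, msg='ok')): A:[] B:[] C:[] D:[ok]
After 2 (send(from=A, to=B, msg='bye')): A:[] B:[bye] C:[] D:[ok]
After 3 (send(from=C, to=A, msg='err')): A:[err] B:[bye] C:[] D:[ok]
After 4 (send(from=D, to=A, msg='resp')): A:[err,resp] B:[bye] C:[] D:[ok]
After 5 (process(D)): A:[err,resp] B:[bye] C:[] D:[]
After 6 (send(from=D, to=B, msg='stop')): A:[err,resp] B:[bye,stop] C:[] D:[]

(empty)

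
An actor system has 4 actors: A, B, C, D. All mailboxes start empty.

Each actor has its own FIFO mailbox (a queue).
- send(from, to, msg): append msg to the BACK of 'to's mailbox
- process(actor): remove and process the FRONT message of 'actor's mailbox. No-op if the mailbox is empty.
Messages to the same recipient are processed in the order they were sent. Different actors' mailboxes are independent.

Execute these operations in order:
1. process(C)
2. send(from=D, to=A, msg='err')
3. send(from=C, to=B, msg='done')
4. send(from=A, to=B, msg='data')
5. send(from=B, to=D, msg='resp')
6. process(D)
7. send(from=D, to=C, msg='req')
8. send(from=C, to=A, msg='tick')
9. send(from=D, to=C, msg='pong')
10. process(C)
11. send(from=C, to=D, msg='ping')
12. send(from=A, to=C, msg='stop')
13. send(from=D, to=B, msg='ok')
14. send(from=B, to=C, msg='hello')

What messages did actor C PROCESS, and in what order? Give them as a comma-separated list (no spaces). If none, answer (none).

After 1 (process(C)): A:[] B:[] C:[] D:[]
After 2 (send(from=D, to=A, msg='err')): A:[err] B:[] C:[] D:[]
After 3 (send(from=C, to=B, msg='done')): A:[err] B:[done] C:[] D:[]
After 4 (send(from=A, to=B, msg='data')): A:[err] B:[done,data] C:[] D:[]
After 5 (send(from=B, to=D, msg='resp')): A:[err] B:[done,data] C:[] D:[resp]
After 6 (process(D)): A:[err] B:[done,data] C:[] D:[]
After 7 (send(from=D, to=C, msg='req')): A:[err] B:[done,data] C:[req] D:[]
After 8 (send(from=C, to=A, msg='tick')): A:[err,tick] B:[done,data] C:[req] D:[]
After 9 (send(from=D, to=C, msg='pong')): A:[err,tick] B:[done,data] C:[req,pong] D:[]
After 10 (process(C)): A:[err,tick] B:[done,data] C:[pong] D:[]
After 11 (send(from=C, to=D, msg='ping')): A:[err,tick] B:[done,data] C:[pong] D:[ping]
After 12 (send(from=A, to=C, msg='stop')): A:[err,tick] B:[done,data] C:[pong,stop] D:[ping]
After 13 (send(from=D, to=B, msg='ok')): A:[err,tick] B:[done,data,ok] C:[pong,stop] D:[ping]
After 14 (send(from=B, to=C, msg='hello')): A:[err,tick] B:[done,data,ok] C:[pong,stop,hello] D:[ping]

Answer: req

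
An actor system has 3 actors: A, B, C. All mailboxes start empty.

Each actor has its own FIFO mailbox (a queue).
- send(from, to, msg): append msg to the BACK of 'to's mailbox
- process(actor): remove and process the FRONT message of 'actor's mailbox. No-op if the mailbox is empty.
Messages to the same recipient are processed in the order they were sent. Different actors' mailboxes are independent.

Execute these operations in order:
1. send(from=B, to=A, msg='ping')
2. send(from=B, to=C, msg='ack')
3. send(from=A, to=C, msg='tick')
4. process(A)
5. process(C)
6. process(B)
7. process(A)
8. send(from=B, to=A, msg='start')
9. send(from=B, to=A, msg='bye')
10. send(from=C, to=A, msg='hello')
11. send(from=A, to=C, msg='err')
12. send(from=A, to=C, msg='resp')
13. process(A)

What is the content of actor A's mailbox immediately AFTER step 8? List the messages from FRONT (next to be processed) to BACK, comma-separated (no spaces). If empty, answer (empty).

After 1 (send(from=B, to=A, msg='ping')): A:[ping] B:[] C:[]
After 2 (send(from=B, to=C, msg='ack')): A:[ping] B:[] C:[ack]
After 3 (send(from=A, to=C, msg='tick')): A:[ping] B:[] C:[ack,tick]
After 4 (process(A)): A:[] B:[] C:[ack,tick]
After 5 (process(C)): A:[] B:[] C:[tick]
After 6 (process(B)): A:[] B:[] C:[tick]
After 7 (process(A)): A:[] B:[] C:[tick]
After 8 (send(from=B, to=A, msg='start')): A:[start] B:[] C:[tick]

start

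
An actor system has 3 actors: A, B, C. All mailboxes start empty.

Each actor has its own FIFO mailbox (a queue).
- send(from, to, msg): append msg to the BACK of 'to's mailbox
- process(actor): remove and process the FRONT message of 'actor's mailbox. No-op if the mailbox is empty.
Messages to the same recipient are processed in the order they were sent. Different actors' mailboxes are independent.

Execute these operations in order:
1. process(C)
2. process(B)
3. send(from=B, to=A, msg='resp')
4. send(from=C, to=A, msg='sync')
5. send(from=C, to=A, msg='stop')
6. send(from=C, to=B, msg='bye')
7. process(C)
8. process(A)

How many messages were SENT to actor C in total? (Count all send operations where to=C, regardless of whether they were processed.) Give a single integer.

Answer: 0

Derivation:
After 1 (process(C)): A:[] B:[] C:[]
After 2 (process(B)): A:[] B:[] C:[]
After 3 (send(from=B, to=A, msg='resp')): A:[resp] B:[] C:[]
After 4 (send(from=C, to=A, msg='sync')): A:[resp,sync] B:[] C:[]
After 5 (send(from=C, to=A, msg='stop')): A:[resp,sync,stop] B:[] C:[]
After 6 (send(from=C, to=B, msg='bye')): A:[resp,sync,stop] B:[bye] C:[]
After 7 (process(C)): A:[resp,sync,stop] B:[bye] C:[]
After 8 (process(A)): A:[sync,stop] B:[bye] C:[]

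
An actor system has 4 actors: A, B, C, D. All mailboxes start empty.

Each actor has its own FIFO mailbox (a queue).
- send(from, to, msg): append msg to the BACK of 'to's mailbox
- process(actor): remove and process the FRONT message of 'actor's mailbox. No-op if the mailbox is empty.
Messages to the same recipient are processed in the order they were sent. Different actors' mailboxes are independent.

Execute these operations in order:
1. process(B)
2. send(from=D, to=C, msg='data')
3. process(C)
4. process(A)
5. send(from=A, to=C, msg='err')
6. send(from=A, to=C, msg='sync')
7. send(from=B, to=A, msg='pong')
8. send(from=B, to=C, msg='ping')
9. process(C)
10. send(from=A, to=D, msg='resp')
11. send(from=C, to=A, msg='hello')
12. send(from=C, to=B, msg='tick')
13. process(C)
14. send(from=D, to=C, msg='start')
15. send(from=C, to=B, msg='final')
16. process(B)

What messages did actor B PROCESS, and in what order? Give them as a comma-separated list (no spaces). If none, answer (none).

Answer: tick

Derivation:
After 1 (process(B)): A:[] B:[] C:[] D:[]
After 2 (send(from=D, to=C, msg='data')): A:[] B:[] C:[data] D:[]
After 3 (process(C)): A:[] B:[] C:[] D:[]
After 4 (process(A)): A:[] B:[] C:[] D:[]
After 5 (send(from=A, to=C, msg='err')): A:[] B:[] C:[err] D:[]
After 6 (send(from=A, to=C, msg='sync')): A:[] B:[] C:[err,sync] D:[]
After 7 (send(from=B, to=A, msg='pong')): A:[pong] B:[] C:[err,sync] D:[]
After 8 (send(from=B, to=C, msg='ping')): A:[pong] B:[] C:[err,sync,ping] D:[]
After 9 (process(C)): A:[pong] B:[] C:[sync,ping] D:[]
After 10 (send(from=A, to=D, msg='resp')): A:[pong] B:[] C:[sync,ping] D:[resp]
After 11 (send(from=C, to=A, msg='hello')): A:[pong,hello] B:[] C:[sync,ping] D:[resp]
After 12 (send(from=C, to=B, msg='tick')): A:[pong,hello] B:[tick] C:[sync,ping] D:[resp]
After 13 (process(C)): A:[pong,hello] B:[tick] C:[ping] D:[resp]
After 14 (send(from=D, to=C, msg='start')): A:[pong,hello] B:[tick] C:[ping,start] D:[resp]
After 15 (send(from=C, to=B, msg='final')): A:[pong,hello] B:[tick,final] C:[ping,start] D:[resp]
After 16 (process(B)): A:[pong,hello] B:[final] C:[ping,start] D:[resp]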